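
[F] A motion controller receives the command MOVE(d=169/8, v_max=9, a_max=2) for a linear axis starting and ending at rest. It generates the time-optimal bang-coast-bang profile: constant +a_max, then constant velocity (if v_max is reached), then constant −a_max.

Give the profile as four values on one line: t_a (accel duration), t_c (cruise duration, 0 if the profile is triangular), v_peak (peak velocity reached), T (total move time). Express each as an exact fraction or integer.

t_a=13/4 t_c=0 v_peak=13/2 T=13/2

(v_max)²/a_max = 9²/2 = 81/2
169/8 < 81/2 ⇒ no cruise
v_peak = √(169/8·2) = √(169/4) = 13/2
t_a = (13/2)/2 = 13/4; t_c = 0
T = 2·13/4 = 13/2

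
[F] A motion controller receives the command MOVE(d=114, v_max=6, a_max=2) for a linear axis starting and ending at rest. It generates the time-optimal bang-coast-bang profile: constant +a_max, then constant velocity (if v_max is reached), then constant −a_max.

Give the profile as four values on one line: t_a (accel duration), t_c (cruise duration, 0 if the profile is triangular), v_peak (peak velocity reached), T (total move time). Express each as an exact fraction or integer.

t_a=3 t_c=16 v_peak=6 T=22

v_max²/a_max = 6²/2 = 18
114 ≥ 18 so v_max reached
t_a = 6/2 = 3; v_peak = 6
d_cruise = 114 − 18 = 96; t_c = 96/6 = 16
T = 2·3 + 16 = 22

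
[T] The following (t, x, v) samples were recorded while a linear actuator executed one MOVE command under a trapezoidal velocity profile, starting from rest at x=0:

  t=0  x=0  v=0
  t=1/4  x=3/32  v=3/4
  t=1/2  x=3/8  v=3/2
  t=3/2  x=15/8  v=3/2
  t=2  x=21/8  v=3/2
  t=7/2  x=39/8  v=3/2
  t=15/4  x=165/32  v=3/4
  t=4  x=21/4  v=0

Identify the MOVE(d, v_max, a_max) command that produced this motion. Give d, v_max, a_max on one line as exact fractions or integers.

d=21/4 v_max=3/2 a_max=3

final state: t=4, x=21/4, v=0 → d = 21/4
a_max = (3/4−0)/(1/4−0) = 3
max v = 3/2 over t∈[1/2,7/2] → v_max = 3/2
check: 3/2·(1/2+3) = 21/4 ✓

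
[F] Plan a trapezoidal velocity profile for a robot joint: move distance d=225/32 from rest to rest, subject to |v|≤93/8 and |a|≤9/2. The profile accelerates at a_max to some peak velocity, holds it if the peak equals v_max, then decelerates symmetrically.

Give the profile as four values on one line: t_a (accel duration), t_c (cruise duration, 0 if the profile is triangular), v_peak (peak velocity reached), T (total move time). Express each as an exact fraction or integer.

v_max²/a_max = (93/8)²/(9/2) = 961/32
225/32 < 961/32 → triangular
v_peak = √(225/32·9/2) = √(2025/64) = 45/8
t_a = (45/8)/(9/2) = 5/4; t_c = 0
T = 2·5/4 = 5/2

t_a=5/4 t_c=0 v_peak=45/8 T=5/2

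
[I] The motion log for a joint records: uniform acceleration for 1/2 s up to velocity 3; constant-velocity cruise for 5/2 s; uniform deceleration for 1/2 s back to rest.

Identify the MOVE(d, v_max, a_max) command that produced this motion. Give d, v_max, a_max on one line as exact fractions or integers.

a_max = 3/(1/2) = 6
d_a = ½·3·1/2 = 3/4; d_c = 3·5/2 = 15/2
d = 2·3/4 + 15/2 = 9
t_c = 5/2 > 0 so v_max = 3

d=9 v_max=3 a_max=6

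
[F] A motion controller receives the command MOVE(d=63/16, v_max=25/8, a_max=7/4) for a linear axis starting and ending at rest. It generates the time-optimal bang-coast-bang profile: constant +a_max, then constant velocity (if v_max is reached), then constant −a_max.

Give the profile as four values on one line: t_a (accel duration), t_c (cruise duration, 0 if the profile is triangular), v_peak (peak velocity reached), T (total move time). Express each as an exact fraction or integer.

t_a=3/2 t_c=0 v_peak=21/8 T=3

(v_max)²/a_max = (25/8)²/(7/4) = 625/112
63/16 < 625/112 so t_c = 0
v_peak = √(63/16·7/4) = √(441/64) = 21/8
t_a = (21/8)/(7/4) = 3/2; t_c = 0
T = 2·3/2 = 3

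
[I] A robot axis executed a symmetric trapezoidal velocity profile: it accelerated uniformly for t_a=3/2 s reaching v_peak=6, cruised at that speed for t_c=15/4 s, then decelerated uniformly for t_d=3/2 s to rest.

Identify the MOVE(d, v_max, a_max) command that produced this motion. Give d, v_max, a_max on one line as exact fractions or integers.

a_max = 6/(3/2) = 4
d_a = ½·6·3/2 = 9/2; d_c = 6·15/4 = 45/2
d = 2·9/2 + 45/2 = 63/2
t_c = 15/4 > 0 so v_max = 6

d=63/2 v_max=6 a_max=4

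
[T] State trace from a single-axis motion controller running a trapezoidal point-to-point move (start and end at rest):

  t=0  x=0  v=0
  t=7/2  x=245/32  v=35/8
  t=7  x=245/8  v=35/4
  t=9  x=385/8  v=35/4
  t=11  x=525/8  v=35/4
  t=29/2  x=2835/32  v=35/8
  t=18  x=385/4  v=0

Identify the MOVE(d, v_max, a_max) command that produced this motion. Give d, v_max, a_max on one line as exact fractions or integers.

final state: t=18, x=385/4, v=0 → d = 385/4
a_max = (35/8−0)/(7/2−0) = 5/4
max v = 35/4 over t∈[7,11] → v_max = 35/4
check: 35/4·(7+4) = 385/4 ✓

d=385/4 v_max=35/4 a_max=5/4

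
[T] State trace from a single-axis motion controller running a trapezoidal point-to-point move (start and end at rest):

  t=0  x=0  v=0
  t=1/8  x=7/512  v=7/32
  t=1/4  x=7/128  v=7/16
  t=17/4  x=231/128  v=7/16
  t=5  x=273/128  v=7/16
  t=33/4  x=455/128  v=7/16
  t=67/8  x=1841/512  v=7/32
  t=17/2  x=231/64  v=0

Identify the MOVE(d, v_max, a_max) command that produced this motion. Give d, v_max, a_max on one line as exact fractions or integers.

final state: t=17/2, x=231/64, v=0 → d = 231/64
a_max = (7/32−0)/(1/8−0) = 7/4
max v = 7/16 over t∈[1/4,33/4] → v_max = 7/16
check: 7/16·(1/4+8) = 231/64 ✓

d=231/64 v_max=7/16 a_max=7/4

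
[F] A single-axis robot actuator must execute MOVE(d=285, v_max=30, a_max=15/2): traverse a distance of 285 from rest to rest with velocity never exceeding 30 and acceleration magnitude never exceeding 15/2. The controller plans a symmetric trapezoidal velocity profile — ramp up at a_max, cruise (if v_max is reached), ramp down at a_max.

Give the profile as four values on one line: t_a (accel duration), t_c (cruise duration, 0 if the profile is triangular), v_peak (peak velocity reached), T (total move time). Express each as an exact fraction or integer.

vₘ²/aₘ = 30²/(15/2) = 120
285 ≥ 120 → trapezoidal
t_a = 30/(15/2) = 4; v_peak = 30
d_cruise = 285 − 120 = 165; t_c = 165/30 = 11/2
T = 2·4 + 11/2 = 27/2

t_a=4 t_c=11/2 v_peak=30 T=27/2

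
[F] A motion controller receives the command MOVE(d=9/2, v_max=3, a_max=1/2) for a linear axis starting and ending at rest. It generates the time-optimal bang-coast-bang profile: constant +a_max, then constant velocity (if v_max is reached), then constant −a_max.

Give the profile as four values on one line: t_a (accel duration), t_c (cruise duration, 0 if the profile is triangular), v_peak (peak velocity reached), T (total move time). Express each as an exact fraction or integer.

t_a=3 t_c=0 v_peak=3/2 T=6

(v_max)²/a_max = 3²/(1/2) = 18
9/2 < 18 ⇒ no cruise
v_peak = √(9/2·1/2) = √(9/4) = 3/2
t_a = (3/2)/(1/2) = 3; t_c = 0
T = 2·3 = 6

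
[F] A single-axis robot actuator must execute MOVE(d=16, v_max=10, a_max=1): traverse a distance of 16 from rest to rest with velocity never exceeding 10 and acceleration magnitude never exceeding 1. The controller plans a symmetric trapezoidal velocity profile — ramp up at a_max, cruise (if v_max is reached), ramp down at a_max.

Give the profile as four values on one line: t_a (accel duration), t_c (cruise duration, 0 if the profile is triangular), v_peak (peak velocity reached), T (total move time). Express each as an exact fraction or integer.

t_a=4 t_c=0 v_peak=4 T=8

(v_max)²/a_max = 10²/1 = 100
16 < 100 → triangular
v_peak = √(16·1) = √16 = 4
t_a = 4/1 = 4; t_c = 0
T = 2·4 = 8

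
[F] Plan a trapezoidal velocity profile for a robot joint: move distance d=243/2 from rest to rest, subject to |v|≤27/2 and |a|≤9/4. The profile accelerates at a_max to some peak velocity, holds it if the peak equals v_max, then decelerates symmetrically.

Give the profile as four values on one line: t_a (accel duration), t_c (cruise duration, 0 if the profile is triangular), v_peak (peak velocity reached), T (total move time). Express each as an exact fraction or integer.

t_a=6 t_c=3 v_peak=27/2 T=15

vₘ²/aₘ = (27/2)²/(9/4) = 81
243/2 ≥ 81 → trapezoidal
t_a = (27/2)/(9/4) = 6; v_peak = 27/2
d_cruise = 243/2 − 81 = 81/2; t_c = (81/2)/(27/2) = 3
T = 2·6 + 3 = 15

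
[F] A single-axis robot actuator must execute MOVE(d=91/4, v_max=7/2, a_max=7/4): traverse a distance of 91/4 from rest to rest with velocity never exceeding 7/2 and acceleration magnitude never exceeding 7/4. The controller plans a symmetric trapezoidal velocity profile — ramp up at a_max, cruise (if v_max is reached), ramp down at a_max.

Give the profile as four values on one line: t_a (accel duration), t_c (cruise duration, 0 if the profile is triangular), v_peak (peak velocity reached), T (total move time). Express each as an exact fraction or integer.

vₘ²/aₘ = (7/2)²/(7/4) = 7
91/4 ≥ 7 so v_max reached
t_a = (7/2)/(7/4) = 2; v_peak = 7/2
d_cruise = 91/4 − 7 = 63/4; t_c = (63/4)/(7/2) = 9/2
T = 2·2 + 9/2 = 17/2

t_a=2 t_c=9/2 v_peak=7/2 T=17/2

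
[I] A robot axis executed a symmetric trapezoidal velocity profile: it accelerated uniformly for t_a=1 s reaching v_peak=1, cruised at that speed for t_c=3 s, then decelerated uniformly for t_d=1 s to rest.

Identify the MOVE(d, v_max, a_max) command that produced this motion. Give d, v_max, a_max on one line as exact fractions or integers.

d=4 v_max=1 a_max=1

a_max = 1/1 = 1
d_a = ½·1·1 = 1/2; d_c = 1·3 = 3
d = 2·1/2 + 3 = 4
t_c = 3 > 0 → v_max = v_peak = 1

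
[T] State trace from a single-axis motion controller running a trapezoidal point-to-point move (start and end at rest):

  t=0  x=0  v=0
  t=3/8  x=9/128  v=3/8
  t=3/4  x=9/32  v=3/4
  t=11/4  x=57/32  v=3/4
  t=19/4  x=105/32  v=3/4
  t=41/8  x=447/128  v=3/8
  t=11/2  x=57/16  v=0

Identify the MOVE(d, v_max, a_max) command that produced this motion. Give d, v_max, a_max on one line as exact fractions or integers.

d=57/16 v_max=3/4 a_max=1

final state: t=11/2, x=57/16, v=0 → d = 57/16
a_max = (3/8−0)/(3/8−0) = 1
max v = 3/4 over t∈[3/4,19/4] → v_max = 3/4
check: 3/4·(3/4+4) = 57/16 ✓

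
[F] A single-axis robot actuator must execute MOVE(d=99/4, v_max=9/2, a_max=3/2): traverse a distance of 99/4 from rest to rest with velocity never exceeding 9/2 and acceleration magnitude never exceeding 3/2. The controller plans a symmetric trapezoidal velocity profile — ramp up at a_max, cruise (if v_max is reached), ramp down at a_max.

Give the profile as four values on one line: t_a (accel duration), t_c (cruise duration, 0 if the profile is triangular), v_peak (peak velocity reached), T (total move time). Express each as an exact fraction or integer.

t_a=3 t_c=5/2 v_peak=9/2 T=17/2

(v_max)²/a_max = (9/2)²/(3/2) = 27/2
99/4 ≥ 27/2 ⇒ cruise phase
t_a = (9/2)/(3/2) = 3; v_peak = 9/2
d_cruise = 99/4 − 27/2 = 45/4; t_c = (45/4)/(9/2) = 5/2
T = 2·3 + 5/2 = 17/2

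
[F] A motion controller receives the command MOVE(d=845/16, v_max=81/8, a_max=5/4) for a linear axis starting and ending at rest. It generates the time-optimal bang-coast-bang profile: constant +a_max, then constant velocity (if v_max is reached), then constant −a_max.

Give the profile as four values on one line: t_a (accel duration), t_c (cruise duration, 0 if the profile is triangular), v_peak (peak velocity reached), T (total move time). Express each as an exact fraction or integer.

t_a=13/2 t_c=0 v_peak=65/8 T=13

v_max²/a_max = (81/8)²/(5/4) = 6561/80
845/16 < 6561/80 ⇒ no cruise
v_peak = √(845/16·5/4) = √(4225/64) = 65/8
t_a = (65/8)/(5/4) = 13/2; t_c = 0
T = 2·13/2 = 13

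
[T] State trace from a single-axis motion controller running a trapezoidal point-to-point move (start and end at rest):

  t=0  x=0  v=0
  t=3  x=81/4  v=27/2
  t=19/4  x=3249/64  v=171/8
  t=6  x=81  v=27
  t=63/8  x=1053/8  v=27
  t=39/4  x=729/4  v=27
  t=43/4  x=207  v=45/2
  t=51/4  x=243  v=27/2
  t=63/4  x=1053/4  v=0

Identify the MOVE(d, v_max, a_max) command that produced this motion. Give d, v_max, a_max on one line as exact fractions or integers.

final state: t=63/4, x=1053/4, v=0 → d = 1053/4
a_max = (27/2−0)/(3−0) = 9/2
max v = 27 over t∈[6,39/4] → v_max = 27
check: 27·(6+15/4) = 1053/4 ✓

d=1053/4 v_max=27 a_max=9/2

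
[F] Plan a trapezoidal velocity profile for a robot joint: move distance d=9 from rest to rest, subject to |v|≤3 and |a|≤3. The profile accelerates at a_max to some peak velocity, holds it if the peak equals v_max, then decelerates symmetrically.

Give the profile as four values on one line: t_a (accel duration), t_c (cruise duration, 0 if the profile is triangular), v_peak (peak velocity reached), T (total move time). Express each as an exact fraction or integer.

t_a=1 t_c=2 v_peak=3 T=4

v_max²/a_max = 3²/3 = 3
9 ≥ 3 so v_max reached
t_a = 3/3 = 1; v_peak = 3
d_cruise = 9 − 3 = 6; t_c = 6/3 = 2
T = 2·1 + 2 = 4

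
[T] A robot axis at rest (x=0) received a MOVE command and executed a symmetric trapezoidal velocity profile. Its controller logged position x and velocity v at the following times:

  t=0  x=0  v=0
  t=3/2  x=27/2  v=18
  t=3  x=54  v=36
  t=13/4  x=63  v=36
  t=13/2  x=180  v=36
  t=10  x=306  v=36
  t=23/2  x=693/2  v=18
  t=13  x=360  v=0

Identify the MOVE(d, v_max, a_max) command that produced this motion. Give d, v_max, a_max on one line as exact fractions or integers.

final state: t=13, x=360, v=0 → d = 360
a_max = (18−0)/(3/2−0) = 12
max v = 36 over t∈[3,10] → v_max = 36
check: 36·(3+7) = 360 ✓

d=360 v_max=36 a_max=12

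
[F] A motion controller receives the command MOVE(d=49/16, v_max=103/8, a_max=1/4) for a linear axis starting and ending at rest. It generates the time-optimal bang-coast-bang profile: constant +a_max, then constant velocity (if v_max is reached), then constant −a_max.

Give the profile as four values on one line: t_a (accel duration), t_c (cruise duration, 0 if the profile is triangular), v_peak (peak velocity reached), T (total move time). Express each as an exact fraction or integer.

(v_max)²/a_max = (103/8)²/(1/4) = 10609/16
49/16 < 10609/16 so t_c = 0
v_peak = √(49/16·1/4) = √(49/64) = 7/8
t_a = (7/8)/(1/4) = 7/2; t_c = 0
T = 2·7/2 = 7

t_a=7/2 t_c=0 v_peak=7/8 T=7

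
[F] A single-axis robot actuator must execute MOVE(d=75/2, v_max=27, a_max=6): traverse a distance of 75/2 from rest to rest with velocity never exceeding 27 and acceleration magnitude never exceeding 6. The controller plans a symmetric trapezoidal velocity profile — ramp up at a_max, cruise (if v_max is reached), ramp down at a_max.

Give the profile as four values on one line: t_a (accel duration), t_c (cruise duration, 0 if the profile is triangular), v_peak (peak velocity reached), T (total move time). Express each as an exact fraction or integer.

(v_max)²/a_max = 27²/6 = 243/2
75/2 < 243/2 so t_c = 0
v_peak = √(75/2·6) = √225 = 15
t_a = 15/6 = 5/2; t_c = 0
T = 2·5/2 = 5

t_a=5/2 t_c=0 v_peak=15 T=5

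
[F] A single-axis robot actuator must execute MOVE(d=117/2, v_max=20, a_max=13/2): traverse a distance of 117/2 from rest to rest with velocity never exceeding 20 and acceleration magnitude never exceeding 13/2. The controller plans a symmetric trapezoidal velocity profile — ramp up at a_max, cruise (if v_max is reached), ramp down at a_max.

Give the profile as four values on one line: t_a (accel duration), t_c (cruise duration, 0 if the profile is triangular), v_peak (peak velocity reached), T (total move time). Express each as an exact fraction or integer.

vₘ²/aₘ = 20²/(13/2) = 800/13
117/2 < 800/13 ⇒ no cruise
v_peak = √(117/2·13/2) = √(1521/4) = 39/2
t_a = (39/2)/(13/2) = 3; t_c = 0
T = 2·3 = 6

t_a=3 t_c=0 v_peak=39/2 T=6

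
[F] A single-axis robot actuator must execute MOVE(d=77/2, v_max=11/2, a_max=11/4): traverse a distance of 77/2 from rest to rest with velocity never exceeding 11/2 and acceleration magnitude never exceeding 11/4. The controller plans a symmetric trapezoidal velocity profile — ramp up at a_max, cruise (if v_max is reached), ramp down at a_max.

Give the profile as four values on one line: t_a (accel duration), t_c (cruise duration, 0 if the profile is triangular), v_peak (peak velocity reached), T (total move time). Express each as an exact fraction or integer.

vₘ²/aₘ = (11/2)²/(11/4) = 11
77/2 ≥ 11 so v_max reached
t_a = (11/2)/(11/4) = 2; v_peak = 11/2
d_cruise = 77/2 − 11 = 55/2; t_c = (55/2)/(11/2) = 5
T = 2·2 + 5 = 9

t_a=2 t_c=5 v_peak=11/2 T=9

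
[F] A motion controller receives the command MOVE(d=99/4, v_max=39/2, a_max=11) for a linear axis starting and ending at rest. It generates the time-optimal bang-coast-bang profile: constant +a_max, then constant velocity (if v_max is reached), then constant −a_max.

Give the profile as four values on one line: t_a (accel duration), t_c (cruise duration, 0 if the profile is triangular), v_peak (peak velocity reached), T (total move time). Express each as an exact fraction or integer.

t_a=3/2 t_c=0 v_peak=33/2 T=3

(v_max)²/a_max = (39/2)²/11 = 1521/44
99/4 < 1521/44 → triangular
v_peak = √(99/4·11) = √(1089/4) = 33/2
t_a = (33/2)/11 = 3/2; t_c = 0
T = 2·3/2 = 3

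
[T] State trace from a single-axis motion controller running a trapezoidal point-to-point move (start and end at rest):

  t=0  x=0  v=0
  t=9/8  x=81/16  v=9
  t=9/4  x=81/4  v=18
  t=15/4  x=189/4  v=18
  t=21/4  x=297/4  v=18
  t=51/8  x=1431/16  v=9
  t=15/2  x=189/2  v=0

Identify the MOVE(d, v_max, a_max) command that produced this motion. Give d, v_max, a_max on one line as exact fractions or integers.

d=189/2 v_max=18 a_max=8

final state: t=15/2, x=189/2, v=0 → d = 189/2
a_max = (9−0)/(9/8−0) = 8
max v = 18 over t∈[9/4,21/4] → v_max = 18
check: 18·(9/4+3) = 189/2 ✓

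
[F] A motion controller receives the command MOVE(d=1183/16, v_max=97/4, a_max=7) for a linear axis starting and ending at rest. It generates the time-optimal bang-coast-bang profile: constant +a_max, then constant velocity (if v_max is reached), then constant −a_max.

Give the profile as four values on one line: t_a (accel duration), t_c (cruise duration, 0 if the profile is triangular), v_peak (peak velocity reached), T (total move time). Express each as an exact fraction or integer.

t_a=13/4 t_c=0 v_peak=91/4 T=13/2

(v_max)²/a_max = (97/4)²/7 = 9409/112
1183/16 < 9409/112 ⇒ no cruise
v_peak = √(1183/16·7) = √(8281/16) = 91/4
t_a = (91/4)/7 = 13/4; t_c = 0
T = 2·13/4 = 13/2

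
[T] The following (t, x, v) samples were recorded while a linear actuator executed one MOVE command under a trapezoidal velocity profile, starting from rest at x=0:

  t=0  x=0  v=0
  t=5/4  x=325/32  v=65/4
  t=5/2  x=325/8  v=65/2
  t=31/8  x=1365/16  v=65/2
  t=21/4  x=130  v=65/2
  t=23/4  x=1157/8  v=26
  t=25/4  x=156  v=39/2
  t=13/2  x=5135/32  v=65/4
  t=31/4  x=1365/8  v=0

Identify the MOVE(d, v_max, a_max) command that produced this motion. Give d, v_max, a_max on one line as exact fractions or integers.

d=1365/8 v_max=65/2 a_max=13

final state: t=31/4, x=1365/8, v=0 → d = 1365/8
a_max = (65/4−0)/(5/4−0) = 13
max v = 65/2 over t∈[5/2,21/4] → v_max = 65/2
check: 65/2·(5/2+11/4) = 1365/8 ✓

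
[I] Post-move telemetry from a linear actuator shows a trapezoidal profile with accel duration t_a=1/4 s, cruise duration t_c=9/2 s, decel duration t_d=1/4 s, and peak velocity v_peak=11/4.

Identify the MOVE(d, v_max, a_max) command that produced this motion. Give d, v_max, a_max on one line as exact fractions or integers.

d=209/16 v_max=11/4 a_max=11

a_max = (11/4)/(1/4) = 11
d_a = ½·11/4·1/4 = 11/32; d_c = 11/4·9/2 = 99/8
d = 2·11/32 + 99/8 = 209/16
t_c = 9/2 > 0 ⇒ limit active, v_max = 11/4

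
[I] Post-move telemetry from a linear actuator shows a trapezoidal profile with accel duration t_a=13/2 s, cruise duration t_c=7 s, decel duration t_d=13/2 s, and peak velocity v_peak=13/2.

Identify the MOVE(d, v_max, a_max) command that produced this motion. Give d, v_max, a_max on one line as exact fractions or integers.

a_max = (13/2)/(13/2) = 1
d_a = ½·13/2·13/2 = 169/8; d_c = 13/2·7 = 91/2
d = 2·169/8 + 91/2 = 351/4
t_c = 7 > 0 ⇒ limit active, v_max = 13/2

d=351/4 v_max=13/2 a_max=1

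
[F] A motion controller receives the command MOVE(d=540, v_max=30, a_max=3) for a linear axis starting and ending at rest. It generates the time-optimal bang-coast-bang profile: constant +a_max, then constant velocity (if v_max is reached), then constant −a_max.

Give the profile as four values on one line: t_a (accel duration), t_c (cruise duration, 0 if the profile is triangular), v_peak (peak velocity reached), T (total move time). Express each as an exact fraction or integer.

t_a=10 t_c=8 v_peak=30 T=28

v_max²/a_max = 30²/3 = 300
540 ≥ 300 → trapezoidal
t_a = 30/3 = 10; v_peak = 30
d_cruise = 540 − 300 = 240; t_c = 240/30 = 8
T = 2·10 + 8 = 28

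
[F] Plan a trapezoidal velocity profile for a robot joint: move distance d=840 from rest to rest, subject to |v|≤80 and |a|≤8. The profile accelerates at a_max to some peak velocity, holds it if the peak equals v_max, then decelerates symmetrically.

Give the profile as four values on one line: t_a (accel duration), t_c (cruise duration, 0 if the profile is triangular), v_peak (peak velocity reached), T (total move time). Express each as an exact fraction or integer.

vₘ²/aₘ = 80²/8 = 800
840 ≥ 800 → trapezoidal
t_a = 80/8 = 10; v_peak = 80
d_cruise = 840 − 800 = 40; t_c = 40/80 = 1/2
T = 2·10 + 1/2 = 41/2

t_a=10 t_c=1/2 v_peak=80 T=41/2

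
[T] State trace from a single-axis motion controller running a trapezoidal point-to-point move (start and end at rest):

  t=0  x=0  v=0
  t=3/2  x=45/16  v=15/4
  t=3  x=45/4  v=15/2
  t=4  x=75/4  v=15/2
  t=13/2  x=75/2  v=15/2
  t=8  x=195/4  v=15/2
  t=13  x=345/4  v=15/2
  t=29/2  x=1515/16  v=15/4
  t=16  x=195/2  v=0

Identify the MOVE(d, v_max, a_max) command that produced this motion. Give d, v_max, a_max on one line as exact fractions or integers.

final state: t=16, x=195/2, v=0 → d = 195/2
a_max = (15/4−0)/(3/2−0) = 5/2
max v = 15/2 over t∈[3,13] → v_max = 15/2
check: 15/2·(3+10) = 195/2 ✓

d=195/2 v_max=15/2 a_max=5/2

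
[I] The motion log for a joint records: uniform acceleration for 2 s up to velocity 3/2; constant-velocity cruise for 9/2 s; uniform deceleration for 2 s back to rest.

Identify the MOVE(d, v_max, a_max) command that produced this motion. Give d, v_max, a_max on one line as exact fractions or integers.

d=39/4 v_max=3/2 a_max=3/4

a_max = (3/2)/2 = 3/4
d_a = ½·3/2·2 = 3/2; d_c = 3/2·9/2 = 27/4
d = 2·3/2 + 27/4 = 39/4
t_c = 9/2 > 0 ⇒ limit active, v_max = 3/2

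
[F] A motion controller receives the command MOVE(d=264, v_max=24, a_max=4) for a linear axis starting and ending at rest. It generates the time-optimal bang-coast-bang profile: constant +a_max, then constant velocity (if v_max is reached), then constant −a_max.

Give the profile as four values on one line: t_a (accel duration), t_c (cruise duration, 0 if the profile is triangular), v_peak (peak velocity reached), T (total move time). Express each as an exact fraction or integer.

v_max²/a_max = 24²/4 = 144
264 ≥ 144 → trapezoidal
t_a = 24/4 = 6; v_peak = 24
d_cruise = 264 − 144 = 120; t_c = 120/24 = 5
T = 2·6 + 5 = 17

t_a=6 t_c=5 v_peak=24 T=17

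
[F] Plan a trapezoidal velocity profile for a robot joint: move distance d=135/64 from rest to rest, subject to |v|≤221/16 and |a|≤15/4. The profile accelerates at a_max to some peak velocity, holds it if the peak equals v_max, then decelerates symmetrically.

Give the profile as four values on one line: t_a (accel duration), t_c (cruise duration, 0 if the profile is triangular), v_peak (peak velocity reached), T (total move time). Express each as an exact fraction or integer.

t_a=3/4 t_c=0 v_peak=45/16 T=3/2

(v_max)²/a_max = (221/16)²/(15/4) = 48841/960
135/64 < 48841/960 ⇒ no cruise
v_peak = √(135/64·15/4) = √(2025/256) = 45/16
t_a = (45/16)/(15/4) = 3/4; t_c = 0
T = 2·3/4 = 3/2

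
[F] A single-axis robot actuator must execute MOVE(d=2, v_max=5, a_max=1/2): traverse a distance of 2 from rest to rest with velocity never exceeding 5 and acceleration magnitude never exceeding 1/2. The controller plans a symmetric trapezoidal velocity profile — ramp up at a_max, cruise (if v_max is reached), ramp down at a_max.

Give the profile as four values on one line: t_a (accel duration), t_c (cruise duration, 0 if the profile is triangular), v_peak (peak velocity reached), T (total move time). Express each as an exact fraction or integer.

t_a=2 t_c=0 v_peak=1 T=4

v_max²/a_max = 5²/(1/2) = 50
2 < 50 ⇒ no cruise
v_peak = √(2·1/2) = √1 = 1
t_a = 1/(1/2) = 2; t_c = 0
T = 2·2 = 4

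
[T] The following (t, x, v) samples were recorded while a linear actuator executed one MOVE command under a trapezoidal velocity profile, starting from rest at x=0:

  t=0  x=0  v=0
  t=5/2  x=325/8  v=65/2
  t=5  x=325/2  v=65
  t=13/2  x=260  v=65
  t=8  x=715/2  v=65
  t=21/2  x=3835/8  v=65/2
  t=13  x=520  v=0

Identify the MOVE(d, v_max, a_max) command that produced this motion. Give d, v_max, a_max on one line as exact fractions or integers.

d=520 v_max=65 a_max=13

final state: t=13, x=520, v=0 → d = 520
a_max = (65/2−0)/(5/2−0) = 13
max v = 65 over t∈[5,8] → v_max = 65
check: 65·(5+3) = 520 ✓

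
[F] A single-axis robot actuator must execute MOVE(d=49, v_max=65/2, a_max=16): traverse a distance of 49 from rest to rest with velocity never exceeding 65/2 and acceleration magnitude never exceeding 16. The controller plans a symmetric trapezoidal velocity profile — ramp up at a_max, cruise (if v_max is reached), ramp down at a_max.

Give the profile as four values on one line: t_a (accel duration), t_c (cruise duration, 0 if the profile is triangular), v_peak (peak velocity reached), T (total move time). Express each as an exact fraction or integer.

vₘ²/aₘ = (65/2)²/16 = 4225/64
49 < 4225/64 → triangular
v_peak = √(49·16) = √784 = 28
t_a = 28/16 = 7/4; t_c = 0
T = 2·7/4 = 7/2

t_a=7/4 t_c=0 v_peak=28 T=7/2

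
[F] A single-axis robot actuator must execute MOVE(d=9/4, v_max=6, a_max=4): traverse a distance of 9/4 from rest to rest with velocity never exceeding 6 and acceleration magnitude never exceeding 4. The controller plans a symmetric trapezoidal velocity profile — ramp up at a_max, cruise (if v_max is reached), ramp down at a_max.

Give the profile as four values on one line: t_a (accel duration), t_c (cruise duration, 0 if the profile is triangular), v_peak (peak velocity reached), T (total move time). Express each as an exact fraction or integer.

t_a=3/4 t_c=0 v_peak=3 T=3/2

v_max²/a_max = 6²/4 = 9
9/4 < 9 so t_c = 0
v_peak = √(9/4·4) = √9 = 3
t_a = 3/4; t_c = 0
T = 2·3/4 = 3/2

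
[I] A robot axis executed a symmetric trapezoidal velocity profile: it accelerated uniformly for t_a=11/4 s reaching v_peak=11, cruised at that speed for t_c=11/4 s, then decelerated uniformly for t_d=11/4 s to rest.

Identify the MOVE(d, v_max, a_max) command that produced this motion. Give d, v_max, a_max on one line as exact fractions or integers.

a_max = 11/(11/4) = 4
d_a = ½·11·11/4 = 121/8; d_c = 11·11/4 = 121/4
d = 2·121/8 + 121/4 = 121/2
t_c = 11/4 > 0 so v_max = 11

d=121/2 v_max=11 a_max=4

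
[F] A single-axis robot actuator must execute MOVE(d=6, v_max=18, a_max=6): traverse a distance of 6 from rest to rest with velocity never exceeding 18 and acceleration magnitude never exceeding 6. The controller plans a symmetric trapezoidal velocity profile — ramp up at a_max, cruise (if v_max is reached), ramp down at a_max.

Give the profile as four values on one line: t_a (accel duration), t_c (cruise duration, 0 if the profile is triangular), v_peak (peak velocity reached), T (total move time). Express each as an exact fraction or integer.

v_max²/a_max = 18²/6 = 54
6 < 54 → triangular
v_peak = √(6·6) = √36 = 6
t_a = 6/6 = 1; t_c = 0
T = 2·1 = 2

t_a=1 t_c=0 v_peak=6 T=2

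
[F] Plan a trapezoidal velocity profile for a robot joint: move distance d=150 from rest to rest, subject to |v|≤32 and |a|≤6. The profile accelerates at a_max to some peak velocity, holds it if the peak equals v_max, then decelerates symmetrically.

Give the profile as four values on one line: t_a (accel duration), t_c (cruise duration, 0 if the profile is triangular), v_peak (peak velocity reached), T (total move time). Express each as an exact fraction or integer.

(v_max)²/a_max = 32²/6 = 512/3
150 < 512/3 → triangular
v_peak = √(150·6) = √900 = 30
t_a = 30/6 = 5; t_c = 0
T = 2·5 = 10

t_a=5 t_c=0 v_peak=30 T=10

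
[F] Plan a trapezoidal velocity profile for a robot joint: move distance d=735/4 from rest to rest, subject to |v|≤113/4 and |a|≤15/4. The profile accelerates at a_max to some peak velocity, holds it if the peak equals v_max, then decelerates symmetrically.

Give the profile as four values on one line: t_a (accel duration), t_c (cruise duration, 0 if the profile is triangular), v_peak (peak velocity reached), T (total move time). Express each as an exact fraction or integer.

t_a=7 t_c=0 v_peak=105/4 T=14

v_max²/a_max = (113/4)²/(15/4) = 12769/60
735/4 < 12769/60 → triangular
v_peak = √(735/4·15/4) = √(11025/16) = 105/4
t_a = (105/4)/(15/4) = 7; t_c = 0
T = 2·7 = 14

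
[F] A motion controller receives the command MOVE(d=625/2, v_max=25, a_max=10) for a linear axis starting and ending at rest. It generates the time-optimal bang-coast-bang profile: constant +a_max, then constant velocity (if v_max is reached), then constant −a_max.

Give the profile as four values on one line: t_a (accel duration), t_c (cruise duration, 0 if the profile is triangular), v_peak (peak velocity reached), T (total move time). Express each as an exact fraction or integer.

t_a=5/2 t_c=10 v_peak=25 T=15

vₘ²/aₘ = 25²/10 = 125/2
625/2 ≥ 125/2 so v_max reached
t_a = 25/10 = 5/2; v_peak = 25
d_cruise = 625/2 − 125/2 = 250; t_c = 250/25 = 10
T = 2·5/2 + 10 = 15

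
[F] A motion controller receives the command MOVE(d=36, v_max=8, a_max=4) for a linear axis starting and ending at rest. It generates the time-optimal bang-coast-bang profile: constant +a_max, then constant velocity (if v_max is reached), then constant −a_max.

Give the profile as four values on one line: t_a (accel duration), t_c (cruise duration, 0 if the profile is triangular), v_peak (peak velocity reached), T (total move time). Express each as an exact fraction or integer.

t_a=2 t_c=5/2 v_peak=8 T=13/2

(v_max)²/a_max = 8²/4 = 16
36 ≥ 16 → trapezoidal
t_a = 8/4 = 2; v_peak = 8
d_cruise = 36 − 16 = 20; t_c = 20/8 = 5/2
T = 2·2 + 5/2 = 13/2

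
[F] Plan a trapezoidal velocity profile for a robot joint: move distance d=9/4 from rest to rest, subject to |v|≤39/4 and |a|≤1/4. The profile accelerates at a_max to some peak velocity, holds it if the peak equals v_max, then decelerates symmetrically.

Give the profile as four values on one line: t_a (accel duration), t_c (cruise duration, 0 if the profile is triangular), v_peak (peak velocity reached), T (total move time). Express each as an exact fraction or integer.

vₘ²/aₘ = (39/4)²/(1/4) = 1521/4
9/4 < 1521/4 → triangular
v_peak = √(9/4·1/4) = √(9/16) = 3/4
t_a = (3/4)/(1/4) = 3; t_c = 0
T = 2·3 = 6

t_a=3 t_c=0 v_peak=3/4 T=6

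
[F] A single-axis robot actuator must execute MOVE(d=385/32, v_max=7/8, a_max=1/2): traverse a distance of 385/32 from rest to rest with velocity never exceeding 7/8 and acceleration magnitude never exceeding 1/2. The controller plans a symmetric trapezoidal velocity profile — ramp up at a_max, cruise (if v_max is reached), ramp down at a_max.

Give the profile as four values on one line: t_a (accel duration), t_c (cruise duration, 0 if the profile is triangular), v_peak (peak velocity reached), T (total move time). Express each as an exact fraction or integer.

t_a=7/4 t_c=12 v_peak=7/8 T=31/2

(v_max)²/a_max = (7/8)²/(1/2) = 49/32
385/32 ≥ 49/32 so v_max reached
t_a = (7/8)/(1/2) = 7/4; v_peak = 7/8
d_cruise = 385/32 − 49/32 = 21/2; t_c = (21/2)/(7/8) = 12
T = 2·7/4 + 12 = 31/2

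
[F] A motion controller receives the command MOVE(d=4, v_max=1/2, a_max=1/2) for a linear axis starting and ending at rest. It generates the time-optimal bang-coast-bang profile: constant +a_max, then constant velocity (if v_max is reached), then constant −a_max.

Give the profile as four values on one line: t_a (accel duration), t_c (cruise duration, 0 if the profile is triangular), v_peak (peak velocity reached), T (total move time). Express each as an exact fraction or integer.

(v_max)²/a_max = (1/2)²/(1/2) = 1/2
4 ≥ 1/2 ⇒ cruise phase
t_a = (1/2)/(1/2) = 1; v_peak = 1/2
d_cruise = 4 − 1/2 = 7/2; t_c = (7/2)/(1/2) = 7
T = 2·1 + 7 = 9

t_a=1 t_c=7 v_peak=1/2 T=9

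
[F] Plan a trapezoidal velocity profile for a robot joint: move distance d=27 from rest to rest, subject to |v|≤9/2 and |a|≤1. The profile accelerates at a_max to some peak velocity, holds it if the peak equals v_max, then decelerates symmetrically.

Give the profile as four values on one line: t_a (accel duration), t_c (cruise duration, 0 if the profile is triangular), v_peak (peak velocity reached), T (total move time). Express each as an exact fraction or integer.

(v_max)²/a_max = (9/2)²/1 = 81/4
27 ≥ 81/4 so v_max reached
t_a = (9/2)/1 = 9/2; v_peak = 9/2
d_cruise = 27 − 81/4 = 27/4; t_c = (27/4)/(9/2) = 3/2
T = 2·9/2 + 3/2 = 21/2

t_a=9/2 t_c=3/2 v_peak=9/2 T=21/2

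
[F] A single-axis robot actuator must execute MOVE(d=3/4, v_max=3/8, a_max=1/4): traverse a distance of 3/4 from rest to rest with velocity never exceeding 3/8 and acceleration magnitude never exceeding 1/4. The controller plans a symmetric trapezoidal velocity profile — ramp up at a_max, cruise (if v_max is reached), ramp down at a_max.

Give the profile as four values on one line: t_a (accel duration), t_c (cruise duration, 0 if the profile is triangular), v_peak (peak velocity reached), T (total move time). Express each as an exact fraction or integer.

v_max²/a_max = (3/8)²/(1/4) = 9/16
3/4 ≥ 9/16 ⇒ cruise phase
t_a = (3/8)/(1/4) = 3/2; v_peak = 3/8
d_cruise = 3/4 − 9/16 = 3/16; t_c = (3/16)/(3/8) = 1/2
T = 2·3/2 + 1/2 = 7/2

t_a=3/2 t_c=1/2 v_peak=3/8 T=7/2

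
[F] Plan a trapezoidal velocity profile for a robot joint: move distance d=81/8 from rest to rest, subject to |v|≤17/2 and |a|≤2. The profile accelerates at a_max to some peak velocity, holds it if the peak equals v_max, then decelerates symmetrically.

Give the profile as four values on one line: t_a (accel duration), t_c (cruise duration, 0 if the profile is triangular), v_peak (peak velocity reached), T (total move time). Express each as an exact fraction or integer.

t_a=9/4 t_c=0 v_peak=9/2 T=9/2

v_max²/a_max = (17/2)²/2 = 289/8
81/8 < 289/8 so t_c = 0
v_peak = √(81/8·2) = √(81/4) = 9/2
t_a = (9/2)/2 = 9/4; t_c = 0
T = 2·9/4 = 9/2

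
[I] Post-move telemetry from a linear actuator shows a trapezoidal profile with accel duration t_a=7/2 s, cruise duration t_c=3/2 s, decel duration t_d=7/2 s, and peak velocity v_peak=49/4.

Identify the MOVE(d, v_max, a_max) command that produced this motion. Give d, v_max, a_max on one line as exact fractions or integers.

d=245/4 v_max=49/4 a_max=7/2

a_max = (49/4)/(7/2) = 7/2
d_a = ½·49/4·7/2 = 343/16; d_c = 49/4·3/2 = 147/8
d = 2·343/16 + 147/8 = 245/4
t_c = 3/2 > 0 so v_max = 49/4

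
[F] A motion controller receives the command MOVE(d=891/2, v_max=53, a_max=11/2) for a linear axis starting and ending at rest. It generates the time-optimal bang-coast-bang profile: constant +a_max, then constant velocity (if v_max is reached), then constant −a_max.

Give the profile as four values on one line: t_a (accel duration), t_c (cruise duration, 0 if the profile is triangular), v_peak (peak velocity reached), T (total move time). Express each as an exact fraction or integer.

t_a=9 t_c=0 v_peak=99/2 T=18

vₘ²/aₘ = 53²/(11/2) = 5618/11
891/2 < 5618/11 → triangular
v_peak = √(891/2·11/2) = √(9801/4) = 99/2
t_a = (99/2)/(11/2) = 9; t_c = 0
T = 2·9 = 18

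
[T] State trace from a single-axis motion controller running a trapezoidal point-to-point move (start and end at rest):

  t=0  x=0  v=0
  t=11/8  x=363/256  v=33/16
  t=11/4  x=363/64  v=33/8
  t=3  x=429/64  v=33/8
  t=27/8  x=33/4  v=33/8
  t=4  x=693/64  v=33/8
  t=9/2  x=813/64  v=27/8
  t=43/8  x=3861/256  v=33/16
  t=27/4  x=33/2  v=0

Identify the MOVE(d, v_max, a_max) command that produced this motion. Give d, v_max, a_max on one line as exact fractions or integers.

d=33/2 v_max=33/8 a_max=3/2

final state: t=27/4, x=33/2, v=0 → d = 33/2
a_max = (33/16−0)/(11/8−0) = 3/2
max v = 33/8 over t∈[11/4,4] → v_max = 33/8
check: 33/8·(11/4+5/4) = 33/2 ✓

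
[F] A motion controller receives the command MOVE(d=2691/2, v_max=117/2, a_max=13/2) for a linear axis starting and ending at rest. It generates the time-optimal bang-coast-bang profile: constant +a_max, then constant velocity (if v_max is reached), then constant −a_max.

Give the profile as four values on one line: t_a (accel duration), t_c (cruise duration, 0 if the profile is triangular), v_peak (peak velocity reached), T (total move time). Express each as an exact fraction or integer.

t_a=9 t_c=14 v_peak=117/2 T=32

v_max²/a_max = (117/2)²/(13/2) = 1053/2
2691/2 ≥ 1053/2 → trapezoidal
t_a = (117/2)/(13/2) = 9; v_peak = 117/2
d_cruise = 2691/2 − 1053/2 = 819; t_c = 819/(117/2) = 14
T = 2·9 + 14 = 32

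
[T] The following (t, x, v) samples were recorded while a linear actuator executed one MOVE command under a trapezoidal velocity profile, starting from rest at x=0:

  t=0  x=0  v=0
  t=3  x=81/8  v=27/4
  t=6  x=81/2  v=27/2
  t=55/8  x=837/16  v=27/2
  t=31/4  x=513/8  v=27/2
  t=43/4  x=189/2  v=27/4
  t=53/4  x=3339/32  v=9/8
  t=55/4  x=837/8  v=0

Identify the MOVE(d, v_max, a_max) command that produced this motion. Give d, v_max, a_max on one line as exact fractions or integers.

d=837/8 v_max=27/2 a_max=9/4

final state: t=55/4, x=837/8, v=0 → d = 837/8
a_max = (27/4−0)/(3−0) = 9/4
max v = 27/2 over t∈[6,31/4] → v_max = 27/2
check: 27/2·(6+7/4) = 837/8 ✓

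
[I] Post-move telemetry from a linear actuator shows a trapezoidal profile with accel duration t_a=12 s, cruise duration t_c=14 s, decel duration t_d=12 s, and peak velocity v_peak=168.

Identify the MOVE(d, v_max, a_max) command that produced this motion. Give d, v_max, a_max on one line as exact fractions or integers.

a_max = 168/12 = 14
d_a = ½·168·12 = 1008; d_c = 168·14 = 2352
d = 2·1008 + 2352 = 4368
t_c = 14 > 0 ⇒ limit active, v_max = 168

d=4368 v_max=168 a_max=14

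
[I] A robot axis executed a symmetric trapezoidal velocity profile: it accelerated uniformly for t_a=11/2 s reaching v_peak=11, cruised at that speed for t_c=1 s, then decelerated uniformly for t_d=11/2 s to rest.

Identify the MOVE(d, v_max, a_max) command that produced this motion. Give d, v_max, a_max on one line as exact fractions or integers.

a_max = 11/(11/2) = 2
d_a = ½·11·11/2 = 121/4; d_c = 11·1 = 11
d = 2·121/4 + 11 = 143/2
t_c = 1 > 0 → v_max = v_peak = 11

d=143/2 v_max=11 a_max=2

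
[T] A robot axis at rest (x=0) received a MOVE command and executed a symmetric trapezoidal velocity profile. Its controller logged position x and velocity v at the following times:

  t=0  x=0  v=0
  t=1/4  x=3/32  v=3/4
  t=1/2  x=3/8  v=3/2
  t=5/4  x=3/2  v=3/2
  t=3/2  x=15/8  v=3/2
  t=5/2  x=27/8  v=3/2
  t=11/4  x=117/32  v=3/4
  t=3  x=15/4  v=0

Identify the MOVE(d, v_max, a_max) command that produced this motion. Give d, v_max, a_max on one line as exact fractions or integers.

d=15/4 v_max=3/2 a_max=3

final state: t=3, x=15/4, v=0 → d = 15/4
a_max = (3/4−0)/(1/4−0) = 3
max v = 3/2 over t∈[1/2,5/2] → v_max = 3/2
check: 3/2·(1/2+2) = 15/4 ✓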